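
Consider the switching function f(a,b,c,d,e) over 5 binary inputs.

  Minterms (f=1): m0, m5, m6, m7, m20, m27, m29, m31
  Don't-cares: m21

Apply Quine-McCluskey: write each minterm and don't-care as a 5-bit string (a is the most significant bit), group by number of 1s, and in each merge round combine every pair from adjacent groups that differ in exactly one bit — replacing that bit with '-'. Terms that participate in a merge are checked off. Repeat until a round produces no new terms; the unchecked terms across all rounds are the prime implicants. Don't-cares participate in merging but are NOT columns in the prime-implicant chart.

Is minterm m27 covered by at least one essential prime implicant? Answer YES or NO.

size-2^0 implicants → 00000  00101(✓)  00110(✓)  00111(✓)  10100(✓)  10101(✓)  11011(✓)  11101(✓)  11111(✓)
size-2^1 implicants → -0101  001-1  0011-  1-101  1010-  11-11  111-1
Unchecked terms (primes): -0101, 00000, 001-1, 0011-, 1-101, 1010-, 11-11, 111-1
Minterm coverage:
  m0 ⊆ 00000 [E]
  m5 ⊆ -0101,001-1
  m6 ⊆ 0011- [E]
  m7 ⊆ 001-1,0011-
  m20 ⊆ 1010- [E]
  m27 ⊆ 11-11 [E]
  m29 ⊆ 1-101,111-1
  m31 ⊆ 11-11,111-1
E = {00000, 0011-, 1010-, 11-11}

YES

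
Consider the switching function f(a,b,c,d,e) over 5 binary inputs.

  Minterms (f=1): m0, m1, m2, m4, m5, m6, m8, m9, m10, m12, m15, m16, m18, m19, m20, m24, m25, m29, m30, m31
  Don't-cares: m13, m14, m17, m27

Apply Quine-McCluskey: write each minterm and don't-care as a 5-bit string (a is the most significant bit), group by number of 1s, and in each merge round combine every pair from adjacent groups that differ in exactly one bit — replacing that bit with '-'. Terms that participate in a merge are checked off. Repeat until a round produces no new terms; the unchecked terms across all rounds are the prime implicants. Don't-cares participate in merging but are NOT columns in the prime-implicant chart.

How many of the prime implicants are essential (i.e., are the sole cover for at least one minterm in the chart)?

5

Round 0: 00000✓ 00001✓ 00010✓ 00100✓ 00101✓ 00110✓ 01000✓ 01001✓ 01010✓ 01100✓ 01101✓ 01110✓ 01111✓ 10000✓ 10001✓ 10010✓ 10011✓ 10100✓ 11000✓ 11001✓ 11011✓ 11101✓ 11110✓ 11111✓
Round 1: -0000✓ -0001✓ -0010✓ -0100✓ -1000✓ -1001✓ -1101✓ -1110✓ -1111✓ 0-000✓ 0-001✓ 0-010✓ 0-100✓ 0-101✓ 0-110✓ 00-00✓ 00-01✓ 00-10✓ 000-0✓ 0000-✓ 001-0✓ 0010-✓ 01-00✓ 01-01✓ 01-10✓ 010-0✓ 0100-✓ 011-0✓ 011-1✓ 0110-✓ 0111-✓ 1-000✓ 1-001✓ 1-011✓ 10-00✓ 100-0✓ 100-1✓ 1000-✓ 1001-✓ 11-01✓ 11-11✓ 110-1✓ 1100-✓ 111-1✓ 1111-✓
Round 2: --000✓ --001✓ -0-00 -00-0 -000-✓ -1-01 -100-✓ -11-1 -111- 0--00✓ 0--01✓ 0--10✓ 0-0-0✓ 0-00-✓ 0-1-0✓ 0-10-✓ 00--0✓ 00-0-✓ 01--0✓ 01-0-✓ 011-- 1-0-1 1-00-✓ 100-- 11--1
Round 3: --00- 0---0 0--0-
PIs = {--00-, -0-00, -00-0, -1-01, -11-1, -111-, 0---0, 0--0-, 011--, 1-0-1, 100--, 11--1}
Coverage chart:
  m0: --00-,-0-00,-00-0,0---0,0--0-
  m1: --00-,0--0-
  m2: -00-0,0---0
  m4: -0-00,0---0,0--0-
  m5: 0--0- ←essential
  m6: 0---0 ←essential
  m8: --00-,0---0,0--0-
  m9: --00-,-1-01,0--0-
  m10: 0---0 ←essential
  m12: 0---0,0--0-,011--
  m15: -11-1,-111-,011--
  m16: --00-,-0-00,-00-0,100--
  m18: -00-0,100--
  m19: 1-0-1,100--
  m20: -0-00 ←essential
  m24: --00- ←essential
  m25: --00-,-1-01,1-0-1,11--1
  m29: -1-01,-11-1,11--1
  m30: -111- ←essential
  m31: -11-1,-111-,11--1
Essential: --00-, -0-00, -111-, 0---0, 0--0-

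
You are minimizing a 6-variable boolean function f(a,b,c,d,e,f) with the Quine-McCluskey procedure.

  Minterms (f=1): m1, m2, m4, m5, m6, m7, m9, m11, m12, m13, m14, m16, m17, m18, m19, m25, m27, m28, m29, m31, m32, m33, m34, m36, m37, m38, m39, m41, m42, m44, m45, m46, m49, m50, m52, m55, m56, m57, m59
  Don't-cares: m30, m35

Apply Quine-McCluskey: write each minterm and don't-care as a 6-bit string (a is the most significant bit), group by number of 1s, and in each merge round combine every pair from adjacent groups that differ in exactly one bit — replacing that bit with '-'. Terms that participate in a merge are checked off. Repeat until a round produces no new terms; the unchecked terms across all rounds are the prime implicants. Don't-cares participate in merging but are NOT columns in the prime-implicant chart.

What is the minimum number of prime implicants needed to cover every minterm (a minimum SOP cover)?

Round 0: 000001✓ 000010✓ 000100✓ 000101✓ 000110✓ 000111✓ 001001✓ 001011✓ 001100✓ 001101✓ 001110✓ 010000✓ 010001✓ 010010✓ 010011✓ 011001✓ 011011✓ 011100✓ 011101✓ 011110✓ 011111✓ 100000✓ 100001✓ 100010✓ 100011✓ 100100✓ 100101✓ 100110✓ 100111✓ 101001✓ 101010✓ 101100✓ 101101✓ 101110✓ 110001✓ 110010✓ 110100✓ 110111✓ 111000✓ 111001✓ 111011✓
Round 1: -00001✓ -00010✓ -00100✓ -00101✓ -00110✓ -00111✓ -01001✓ -01100✓ -01101✓ -01110✓ -10001✓ -10010✓ -11001✓ -11011✓ 0-0001✓ 0-0010✓ 0-1001✓ 0-1011✓ 0-1100✓ 0-1101✓ 0-1110✓ 00-001✓ 00-100✓ 00-101✓ 00-110✓ 000-01✓ 000-10✓ 0001-0✓ 0001-1✓ 00010-✓ 00011-✓ 001-01✓ 0010-1✓ 0011-0✓ 00110-✓ 01-001✓ 01-011✓ 0100-0✓ 0100-1✓ 01000-✓ 01001-✓ 011-01✓ 011-11✓ 0110-1✓ 0111-0✓ 0111-1✓ 01110-✓ 01111-✓ 1-0001✓ 1-0010✓ 1-0100 1-0111 1-1001✓ 10-001✓ 10-010✓ 10-100✓ 10-101✓ 10-110✓ 100-00✓ 100-01✓ 100-10✓ 100-11✓ 1000-0✓ 1000-1✓ 10000-✓ 10001-✓ 1001-0✓ 1001-1✓ 10010-✓ 10011-✓ 101-01✓ 101-10✓ 1011-0✓ 10110-✓ 11-001✓ 1110-1✓ 11100-
Round 2: --0001✓ --0010 --1001✓ -0-001✓ -0-100✓ -0-101✓ -0-110✓ -00-01✓ -00-10 -001-0✓ -001-1✓ -0010-✓ -0011-✓ -01-01✓ -011-0✓ -0110-✓ -1-001✓ -110-1 0--001✓ 0-1-01 0-10-1 0-11-0 0-110- 00--01✓ 00-1-0✓ 00-10-✓ 0001--✓ 01-0-1 0100-- 011--1 0111-- 1--001✓ 10--01✓ 10--10 10-1-0✓ 10-10-✓ 100--0✓ 100--1✓ 100-0-✓ 100-1-✓ 1000--✓ 1001--✓
Round 3: ---001 -0--01 -0-1-0 -0-10- -001-- 100---
PIs = {---001, --0010, -0--01, -0-1-0, -0-10-, -00-10, -001--, -110-1, 0-1-01, 0-10-1, 0-11-0, 0-110-, 01-0-1, 0100--, 011--1, 0111--, 1-0100, 1-0111, 10--10, 100---, 11100-}
Coverage chart:
  m1: ---001,-0--01
  m2: --0010,-00-10
  m4: -0-1-0,-0-10-,-001--
  m5: -0--01,-0-10-,-001--
  m6: -0-1-0,-00-10,-001--
  m7: -001-- ←essential
  m9: ---001,-0--01,0-1-01,0-10-1
  m11: 0-10-1 ←essential
  m12: -0-1-0,-0-10-,0-11-0,0-110-
  m13: -0--01,-0-10-,0-1-01,0-110-
  m14: -0-1-0,0-11-0
  m16: 0100-- ←essential
  m17: ---001,01-0-1,0100--
  m18: --0010,0100--
  m19: 01-0-1,0100--
  m25: ---001,-110-1,0-1-01,0-10-1,01-0-1,011--1
  m27: -110-1,0-10-1,01-0-1,011--1
  m28: 0-11-0,0-110-,0111--
  m29: 0-1-01,0-110-,011--1,0111--
  m31: 011--1,0111--
  m32: 100--- ←essential
  m33: ---001,-0--01,100---
  m34: --0010,-00-10,10--10,100---
  m36: -0-1-0,-0-10-,-001--,1-0100,100---
  m37: -0--01,-0-10-,-001--,100---
  m38: -0-1-0,-00-10,-001--,10--10,100---
  m39: -001--,1-0111,100---
  m41: ---001,-0--01
  m42: 10--10 ←essential
  m44: -0-1-0,-0-10-
  m45: -0--01,-0-10-
  m46: -0-1-0,10--10
  m49: ---001 ←essential
  m50: --0010 ←essential
  m52: 1-0100 ←essential
  m55: 1-0111 ←essential
  m56: 11100- ←essential
  m57: ---001,-110-1,11100-
  m59: -110-1 ←essential
Essential: ---001, --0010, -001--, -110-1, 0-10-1, 0100--, 1-0100, 1-0111, 10--10, 100---, 11100-
Petrick residual → -0--01, -0-1-0, 0111--
Min cover (14 terms): d'e'f + c'd'ef' + b'e'f + b'df' + b'c'd + bcd'f + a'cd'f + a'bc'd' + a'bcd + ac'de'f' + ac'def + ab'ef' + ab'c' + abcd'e'

14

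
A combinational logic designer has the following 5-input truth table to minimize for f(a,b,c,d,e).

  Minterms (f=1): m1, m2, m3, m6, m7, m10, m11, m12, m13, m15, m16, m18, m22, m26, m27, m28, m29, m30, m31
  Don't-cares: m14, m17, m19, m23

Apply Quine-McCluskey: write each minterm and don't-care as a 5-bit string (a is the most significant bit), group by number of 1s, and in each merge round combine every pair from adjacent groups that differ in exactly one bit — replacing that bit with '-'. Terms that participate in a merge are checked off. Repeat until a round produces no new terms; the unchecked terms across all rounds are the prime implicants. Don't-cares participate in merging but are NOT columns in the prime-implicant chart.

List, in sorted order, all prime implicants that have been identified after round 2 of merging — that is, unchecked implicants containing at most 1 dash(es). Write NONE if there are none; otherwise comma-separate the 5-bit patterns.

NONE

[col 0] 00001*, 00010*, 00011*, 00110*, 00111*, 01010*, 01011*, 01100*, 01101*, 01110*, 01111*, 10000*, 10001*, 10010*, 10011*, 10110*, 10111*, 11010*, 11011*, 11100*, 11101*, 11110*, 11111*
[col 1] -0001*, -0010*, -0011*, -0110*, -0111*, -1010*, -1011*, -1100*, -1101*, -1110*, -1111*, 0-010*, 0-011*, 0-110*, 0-111*, 00-10*, 00-11*, 000-1*, 0001-*, 0011-*, 01-10*, 01-11*, 0101-*, 011-0*, 011-1*, 0110-*, 0111-*, 1-010*, 1-011*, 1-110*, 1-111*, 10-10*, 10-11*, 100-0*, 100-1*, 1000-*, 1001-*, 1011-*, 11-10*, 11-11*, 1101-*, 111-0*, 111-1*, 1110-*, 1111-*
[col 2] --010*, --011*, --110*, --111*, -0-10*, -0-11*, -00-1, -001-*, -011-*, -1-10*, -1-11*, -101-*, -11-0*, -11-1*, -110-*, -111-*, 0--10*, 0--11*, 0-01-*, 0-11-*, 00-1-*, 01-1-*, 011--*, 1--10*, 1--11*, 1-01-*, 1-11-*, 10-1-*, 100--, 11-1-*, 111--*
[col 3] ---10*, ---11*, --01-*, --11-*, -0-1-*, -1-1-*, -11--, 0--1-*, 1--1-*
[col 4] ---1-
Prime implicants: ---1-, -00-1, -11--, 100--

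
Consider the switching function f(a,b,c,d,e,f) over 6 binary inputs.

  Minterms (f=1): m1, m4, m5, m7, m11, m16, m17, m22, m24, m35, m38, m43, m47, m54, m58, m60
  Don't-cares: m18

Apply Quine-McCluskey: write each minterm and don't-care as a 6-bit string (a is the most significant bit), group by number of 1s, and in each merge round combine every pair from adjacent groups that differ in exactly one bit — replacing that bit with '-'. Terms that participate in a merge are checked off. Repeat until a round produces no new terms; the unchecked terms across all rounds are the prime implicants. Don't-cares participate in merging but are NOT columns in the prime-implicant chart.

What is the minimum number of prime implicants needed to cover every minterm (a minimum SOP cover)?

11

Round 0: 000001✓ 000100✓ 000101✓ 000111✓ 001011✓ 010000✓ 010001✓ 010010✓ 010110✓ 011000✓ 100011✓ 100110✓ 101011✓ 101111✓ 110110✓ 111010 111100
Round 1: -01011 -10110 0-0001 000-01 0001-1 00010- 01-000 010-10 0100-0 01000- 1-0110 10-011 101-11
PIs = {-01011, -10110, 0-0001, 000-01, 0001-1, 00010-, 01-000, 010-10, 0100-0, 01000-, 1-0110, 10-011, 101-11, 111010, 111100}
Coverage chart:
  m1: 0-0001,000-01
  m4: 00010- ←essential
  m5: 000-01,0001-1,00010-
  m7: 0001-1 ←essential
  m11: -01011 ←essential
  m16: 01-000,0100-0,01000-
  m17: 0-0001,01000-
  m22: -10110,010-10
  m24: 01-000 ←essential
  m35: 10-011 ←essential
  m38: 1-0110 ←essential
  m43: -01011,10-011,101-11
  m47: 101-11 ←essential
  m54: -10110,1-0110
  m58: 111010 ←essential
  m60: 111100 ←essential
Essential: -01011, 0001-1, 00010-, 01-000, 1-0110, 10-011, 101-11, 111010, 111100
Petrick residual → -10110, 0-0001
Min cover (11 terms): b'cd'ef + bc'def' + a'c'd'e'f + a'b'c'df + a'b'c'de' + a'bd'e'f' + ac'def' + ab'd'ef + ab'cef + abcd'ef' + abcde'f'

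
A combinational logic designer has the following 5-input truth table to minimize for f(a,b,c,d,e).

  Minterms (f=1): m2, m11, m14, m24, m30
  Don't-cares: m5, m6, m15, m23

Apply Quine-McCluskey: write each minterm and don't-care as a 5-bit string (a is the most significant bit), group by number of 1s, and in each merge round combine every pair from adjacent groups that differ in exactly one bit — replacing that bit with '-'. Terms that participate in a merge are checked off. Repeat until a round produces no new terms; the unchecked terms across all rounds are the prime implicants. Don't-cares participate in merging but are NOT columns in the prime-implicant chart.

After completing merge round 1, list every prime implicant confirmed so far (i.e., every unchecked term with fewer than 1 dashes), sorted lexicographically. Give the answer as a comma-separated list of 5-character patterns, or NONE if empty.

00101, 10111, 11000

[col 0] 00010*, 00101, 00110*, 01011*, 01110*, 01111*, 10111, 11000, 11110*
[col 1] -1110, 0-110, 00-10, 01-11, 0111-
Prime implicants: -1110, 0-110, 00-10, 00101, 01-11, 0111-, 10111, 11000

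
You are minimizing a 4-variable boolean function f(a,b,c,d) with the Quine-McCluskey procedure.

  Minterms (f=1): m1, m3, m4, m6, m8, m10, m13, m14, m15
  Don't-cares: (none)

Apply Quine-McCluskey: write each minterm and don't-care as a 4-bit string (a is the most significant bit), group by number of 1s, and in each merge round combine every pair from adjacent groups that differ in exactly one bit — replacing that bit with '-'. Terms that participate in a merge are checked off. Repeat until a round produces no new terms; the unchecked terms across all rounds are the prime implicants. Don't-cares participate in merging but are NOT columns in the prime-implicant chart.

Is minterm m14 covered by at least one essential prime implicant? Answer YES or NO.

size-2^0 implicants → 0001(✓)  0011(✓)  0100(✓)  0110(✓)  1000(✓)  1010(✓)  1101(✓)  1110(✓)  1111(✓)
size-2^1 implicants → -110  00-1  01-0  1-10  10-0  11-1  111-
Unchecked terms (primes): -110, 00-1, 01-0, 1-10, 10-0, 11-1, 111-
Minterm coverage:
  m1 ⊆ 00-1 [E]
  m3 ⊆ 00-1 [E]
  m4 ⊆ 01-0 [E]
  m6 ⊆ -110,01-0
  m8 ⊆ 10-0 [E]
  m10 ⊆ 1-10,10-0
  m13 ⊆ 11-1 [E]
  m14 ⊆ -110,1-10,111-
  m15 ⊆ 11-1,111-
E = {00-1, 01-0, 10-0, 11-1}

NO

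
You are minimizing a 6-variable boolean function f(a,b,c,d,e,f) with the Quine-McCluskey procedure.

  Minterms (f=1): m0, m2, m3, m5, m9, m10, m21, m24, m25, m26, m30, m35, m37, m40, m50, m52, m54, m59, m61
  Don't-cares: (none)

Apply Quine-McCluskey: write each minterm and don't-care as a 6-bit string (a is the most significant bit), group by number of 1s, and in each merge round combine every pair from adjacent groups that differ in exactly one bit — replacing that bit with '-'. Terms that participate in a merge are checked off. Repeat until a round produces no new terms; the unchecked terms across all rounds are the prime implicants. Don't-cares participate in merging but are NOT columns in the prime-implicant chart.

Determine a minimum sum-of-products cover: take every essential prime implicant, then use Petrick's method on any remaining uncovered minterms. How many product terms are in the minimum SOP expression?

13

[col 0] 000000*, 000010*, 000011*, 000101*, 001001*, 001010*, 010101*, 011000*, 011001*, 011010*, 011110*, 100011*, 100101*, 101000, 110010*, 110100*, 110110*, 111011, 111101
[col 1] -00011, -00101, 0-0101, 0-1001, 0-1010, 00-010, 0000-0, 00001-, 011-10, 0110-0, 01100-, 110-10, 1101-0
Prime implicants: -00011, -00101, 0-0101, 0-1001, 0-1010, 00-010, 0000-0, 00001-, 011-10, 0110-0, 01100-, 101000, 110-10, 1101-0, 111011, 111101
PI chart (minterm → PIs covering it):
  0 | 0000-0  (sole → essential)
  2 | 00-010,0000-0,00001-
  3 | -00011,00001-
  5 | -00101,0-0101
  9 | 0-1001  (sole → essential)
  10 | 0-1010,00-010
  21 | 0-0101  (sole → essential)
  24 | 0110-0,01100-
  25 | 0-1001,01100-
  26 | 0-1010,011-10,0110-0
  30 | 011-10  (sole → essential)
  35 | -00011  (sole → essential)
  37 | -00101  (sole → essential)
  40 | 101000  (sole → essential)
  50 | 110-10  (sole → essential)
  52 | 1101-0  (sole → essential)
  54 | 110-10,1101-0
  59 | 111011  (sole → essential)
  61 | 111101  (sole → essential)
Essential prime implicants: -00011, -00101, 0-0101, 0-1001, 0000-0, 011-10, 101000, 110-10, 1101-0, 111011, 111101
Petrick residual → 0-1010, 0110-0
Minimum SOP uses 13 PIs: b'c'd'ef + b'c'de'f + a'c'de'f + a'cd'e'f + a'cd'ef' + a'b'c'd'f' + a'bcef' + a'bcd'f' + ab'cd'e'f' + abc'ef' + abc'df' + abcd'ef + abcde'f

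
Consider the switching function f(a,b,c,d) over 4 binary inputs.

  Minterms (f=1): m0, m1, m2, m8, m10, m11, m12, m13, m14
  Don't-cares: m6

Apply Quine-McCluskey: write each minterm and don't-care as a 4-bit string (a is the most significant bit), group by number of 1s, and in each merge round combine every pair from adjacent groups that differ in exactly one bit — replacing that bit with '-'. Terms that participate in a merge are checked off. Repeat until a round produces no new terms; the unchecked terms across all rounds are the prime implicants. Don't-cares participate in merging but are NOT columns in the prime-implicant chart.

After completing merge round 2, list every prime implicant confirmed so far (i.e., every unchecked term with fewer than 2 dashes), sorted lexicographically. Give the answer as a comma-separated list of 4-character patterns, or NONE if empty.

000-, 101-, 110-

[col 0] 0000*, 0001*, 0010*, 0110*, 1000*, 1010*, 1011*, 1100*, 1101*, 1110*
[col 1] -000*, -010*, -110*, 0-10*, 00-0*, 000-, 1-00*, 1-10*, 10-0*, 101-, 11-0*, 110-
[col 2] --10, -0-0, 1--0
Prime implicants: --10, -0-0, 000-, 1--0, 101-, 110-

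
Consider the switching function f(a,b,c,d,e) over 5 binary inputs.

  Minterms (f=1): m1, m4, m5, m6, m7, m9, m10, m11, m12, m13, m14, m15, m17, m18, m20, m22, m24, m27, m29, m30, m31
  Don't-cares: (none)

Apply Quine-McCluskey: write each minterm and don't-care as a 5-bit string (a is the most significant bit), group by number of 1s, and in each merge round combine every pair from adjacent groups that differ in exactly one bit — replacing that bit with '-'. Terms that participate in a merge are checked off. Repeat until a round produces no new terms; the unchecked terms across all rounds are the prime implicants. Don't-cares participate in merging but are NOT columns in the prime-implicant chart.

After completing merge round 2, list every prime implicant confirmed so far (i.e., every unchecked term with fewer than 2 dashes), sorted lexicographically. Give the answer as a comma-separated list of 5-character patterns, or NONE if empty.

-0001, 10-10, 11000

Round 0: 00001✓ 00100✓ 00101✓ 00110✓ 00111✓ 01001✓ 01010✓ 01011✓ 01100✓ 01101✓ 01110✓ 01111✓ 10001✓ 10010✓ 10100✓ 10110✓ 11000 11011✓ 11101✓ 11110✓ 11111✓
Round 1: -0001 -0100✓ -0110✓ -1011✓ -1101✓ -1110✓ -1111✓ 0-001✓ 0-100✓ 0-101✓ 0-110✓ 0-111✓ 00-01✓ 001-0✓ 001-1✓ 0010-✓ 0011-✓ 01-01✓ 01-10✓ 01-11✓ 010-1✓ 0101-✓ 011-0✓ 011-1✓ 0110-✓ 0111-✓ 1-110✓ 10-10 101-0✓ 11-11✓ 111-1✓ 1111-✓
Round 2: --110 -01-0 -1-11 -11-1 -111- 0--01 0-1-0✓ 0-1-1✓ 0-10-✓ 0-11-✓ 001--✓ 01--1 01-1- 011--✓
Round 3: 0-1--
PIs = {--110, -0001, -01-0, -1-11, -11-1, -111-, 0--01, 0-1--, 01--1, 01-1-, 10-10, 11000}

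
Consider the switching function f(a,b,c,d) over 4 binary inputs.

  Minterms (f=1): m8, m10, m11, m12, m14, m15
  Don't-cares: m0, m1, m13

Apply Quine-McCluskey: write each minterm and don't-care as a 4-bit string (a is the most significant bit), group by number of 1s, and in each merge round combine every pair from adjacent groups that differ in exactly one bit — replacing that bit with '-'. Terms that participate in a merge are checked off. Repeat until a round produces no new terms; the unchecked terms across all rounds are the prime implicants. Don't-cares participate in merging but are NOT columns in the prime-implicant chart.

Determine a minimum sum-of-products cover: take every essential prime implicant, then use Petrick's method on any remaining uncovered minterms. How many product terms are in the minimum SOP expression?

[col 0] 0000*, 0001*, 1000*, 1010*, 1011*, 1100*, 1101*, 1110*, 1111*
[col 1] -000, 000-, 1-00*, 1-10*, 1-11*, 10-0*, 101-*, 11-0*, 11-1*, 110-*, 111-*
[col 2] 1--0, 1-1-, 11--
Prime implicants: -000, 000-, 1--0, 1-1-, 11--
PI chart (minterm → PIs covering it):
  8 | -000,1--0
  10 | 1--0,1-1-
  11 | 1-1-  (sole → essential)
  12 | 1--0,11--
  14 | 1--0,1-1-,11--
  15 | 1-1-,11--
Essential prime implicants: 1-1-
Petrick residual → 1--0
Minimum SOP uses 2 PIs: ad' + ac

2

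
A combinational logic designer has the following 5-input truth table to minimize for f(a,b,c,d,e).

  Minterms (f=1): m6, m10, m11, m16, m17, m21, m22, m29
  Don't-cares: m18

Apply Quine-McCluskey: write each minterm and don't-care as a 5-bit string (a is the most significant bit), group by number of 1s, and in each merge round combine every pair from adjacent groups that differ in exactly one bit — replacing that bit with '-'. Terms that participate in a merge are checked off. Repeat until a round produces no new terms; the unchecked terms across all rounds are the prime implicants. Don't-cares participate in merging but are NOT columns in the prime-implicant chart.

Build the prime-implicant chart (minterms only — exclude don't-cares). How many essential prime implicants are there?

size-2^0 implicants → 00110(✓)  01010(✓)  01011(✓)  10000(✓)  10001(✓)  10010(✓)  10101(✓)  10110(✓)  11101(✓)
size-2^1 implicants → -0110  0101-  1-101  10-01  10-10  100-0  1000-
Unchecked terms (primes): -0110, 0101-, 1-101, 10-01, 10-10, 100-0, 1000-
Minterm coverage:
  m6 ⊆ -0110 [E]
  m10 ⊆ 0101- [E]
  m11 ⊆ 0101- [E]
  m16 ⊆ 100-0,1000-
  m17 ⊆ 10-01,1000-
  m21 ⊆ 1-101,10-01
  m22 ⊆ -0110,10-10
  m29 ⊆ 1-101 [E]
E = {-0110, 0101-, 1-101}

3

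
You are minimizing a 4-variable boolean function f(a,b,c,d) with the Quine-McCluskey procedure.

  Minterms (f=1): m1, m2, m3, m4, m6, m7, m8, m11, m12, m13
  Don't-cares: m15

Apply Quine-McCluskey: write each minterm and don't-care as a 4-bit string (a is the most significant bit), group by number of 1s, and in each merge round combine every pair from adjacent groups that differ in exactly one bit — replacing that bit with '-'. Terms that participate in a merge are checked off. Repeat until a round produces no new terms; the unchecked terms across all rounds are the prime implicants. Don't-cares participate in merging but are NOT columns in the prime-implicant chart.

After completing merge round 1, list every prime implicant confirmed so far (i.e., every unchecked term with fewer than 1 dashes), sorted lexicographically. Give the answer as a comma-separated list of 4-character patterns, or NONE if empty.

NONE

Round 0: 0001✓ 0010✓ 0011✓ 0100✓ 0110✓ 0111✓ 1000✓ 1011✓ 1100✓ 1101✓ 1111✓
Round 1: -011✓ -100 -111✓ 0-10✓ 0-11✓ 00-1 001-✓ 01-0 011-✓ 1-00 1-11✓ 11-1 110-
Round 2: --11 0-1-
PIs = {--11, -100, 0-1-, 00-1, 01-0, 1-00, 11-1, 110-}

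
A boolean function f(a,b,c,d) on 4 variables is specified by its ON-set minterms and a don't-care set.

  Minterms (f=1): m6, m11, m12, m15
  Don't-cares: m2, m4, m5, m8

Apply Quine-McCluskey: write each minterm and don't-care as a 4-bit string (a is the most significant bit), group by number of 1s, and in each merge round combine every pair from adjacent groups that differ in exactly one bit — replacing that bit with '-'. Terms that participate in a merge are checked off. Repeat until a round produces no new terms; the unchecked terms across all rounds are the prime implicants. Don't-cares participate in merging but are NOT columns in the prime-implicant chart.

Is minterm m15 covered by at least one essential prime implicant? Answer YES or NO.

YES

Round 0: 0010✓ 0100✓ 0101✓ 0110✓ 1000✓ 1011✓ 1100✓ 1111✓
Round 1: -100 0-10 01-0 010- 1-00 1-11
PIs = {-100, 0-10, 01-0, 010-, 1-00, 1-11}
Coverage chart:
  m6: 0-10,01-0
  m11: 1-11 ←essential
  m12: -100,1-00
  m15: 1-11 ←essential
Essential: 1-11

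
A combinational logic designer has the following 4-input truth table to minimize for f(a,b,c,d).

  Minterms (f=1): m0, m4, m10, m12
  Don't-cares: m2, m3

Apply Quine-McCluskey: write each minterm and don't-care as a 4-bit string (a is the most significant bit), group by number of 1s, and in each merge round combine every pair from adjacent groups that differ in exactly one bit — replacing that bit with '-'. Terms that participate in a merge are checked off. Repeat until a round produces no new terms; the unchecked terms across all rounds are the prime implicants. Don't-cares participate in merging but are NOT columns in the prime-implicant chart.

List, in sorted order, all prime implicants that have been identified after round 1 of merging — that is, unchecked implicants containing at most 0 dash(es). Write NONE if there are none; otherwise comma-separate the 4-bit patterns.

[col 0] 0000*, 0010*, 0011*, 0100*, 1010*, 1100*
[col 1] -010, -100, 0-00, 00-0, 001-
Prime implicants: -010, -100, 0-00, 00-0, 001-

NONE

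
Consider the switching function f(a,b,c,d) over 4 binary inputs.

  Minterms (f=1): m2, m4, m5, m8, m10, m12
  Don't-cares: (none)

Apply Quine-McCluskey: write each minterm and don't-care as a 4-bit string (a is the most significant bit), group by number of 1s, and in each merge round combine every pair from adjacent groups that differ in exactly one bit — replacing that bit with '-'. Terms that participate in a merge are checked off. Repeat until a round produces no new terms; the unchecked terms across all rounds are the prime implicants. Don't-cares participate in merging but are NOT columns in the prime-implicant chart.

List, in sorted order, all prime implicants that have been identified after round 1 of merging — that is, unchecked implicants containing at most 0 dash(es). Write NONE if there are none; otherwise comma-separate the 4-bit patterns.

[col 0] 0010*, 0100*, 0101*, 1000*, 1010*, 1100*
[col 1] -010, -100, 010-, 1-00, 10-0
Prime implicants: -010, -100, 010-, 1-00, 10-0

NONE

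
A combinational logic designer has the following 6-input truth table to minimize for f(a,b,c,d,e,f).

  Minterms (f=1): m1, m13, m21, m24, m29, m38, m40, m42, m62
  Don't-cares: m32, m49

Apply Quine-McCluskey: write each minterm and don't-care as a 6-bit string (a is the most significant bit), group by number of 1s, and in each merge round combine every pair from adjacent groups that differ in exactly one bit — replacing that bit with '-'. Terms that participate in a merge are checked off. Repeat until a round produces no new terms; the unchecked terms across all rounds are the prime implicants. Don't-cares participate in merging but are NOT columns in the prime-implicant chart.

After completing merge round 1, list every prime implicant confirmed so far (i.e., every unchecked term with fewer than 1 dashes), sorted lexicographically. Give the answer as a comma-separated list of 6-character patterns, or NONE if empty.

[col 0] 000001, 001101*, 010101*, 011000, 011101*, 100000*, 100110, 101000*, 101010*, 110001, 111110
[col 1] 0-1101, 01-101, 10-000, 1010-0
Prime implicants: 0-1101, 000001, 01-101, 011000, 10-000, 100110, 1010-0, 110001, 111110

000001, 011000, 100110, 110001, 111110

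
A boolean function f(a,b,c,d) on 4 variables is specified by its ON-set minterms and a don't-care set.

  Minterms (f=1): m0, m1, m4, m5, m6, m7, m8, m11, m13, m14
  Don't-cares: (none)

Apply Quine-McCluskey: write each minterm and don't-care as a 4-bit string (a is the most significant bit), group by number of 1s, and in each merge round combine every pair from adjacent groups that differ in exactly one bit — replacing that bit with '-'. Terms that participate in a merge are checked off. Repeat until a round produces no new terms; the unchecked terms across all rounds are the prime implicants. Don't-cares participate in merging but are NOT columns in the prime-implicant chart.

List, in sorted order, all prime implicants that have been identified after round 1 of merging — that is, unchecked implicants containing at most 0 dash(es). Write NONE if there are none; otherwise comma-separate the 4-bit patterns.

1011

size-2^0 implicants → 0000(✓)  0001(✓)  0100(✓)  0101(✓)  0110(✓)  0111(✓)  1000(✓)  1011  1101(✓)  1110(✓)
size-2^1 implicants → -000  -101  -110  0-00(✓)  0-01(✓)  000-(✓)  01-0(✓)  01-1(✓)  010-(✓)  011-(✓)
size-2^2 implicants → 0-0-  01--
Unchecked terms (primes): -000, -101, -110, 0-0-, 01--, 1011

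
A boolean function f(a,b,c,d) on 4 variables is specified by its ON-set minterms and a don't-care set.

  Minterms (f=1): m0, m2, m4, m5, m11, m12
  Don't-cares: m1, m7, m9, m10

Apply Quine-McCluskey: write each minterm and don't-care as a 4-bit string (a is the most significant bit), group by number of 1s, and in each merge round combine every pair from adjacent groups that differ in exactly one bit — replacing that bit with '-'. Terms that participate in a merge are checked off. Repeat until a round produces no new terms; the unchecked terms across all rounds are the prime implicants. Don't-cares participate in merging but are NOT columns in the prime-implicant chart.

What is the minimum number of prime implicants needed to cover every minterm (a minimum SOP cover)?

4

size-2^0 implicants → 0000(✓)  0001(✓)  0010(✓)  0100(✓)  0101(✓)  0111(✓)  1001(✓)  1010(✓)  1011(✓)  1100(✓)
size-2^1 implicants → -001  -010  -100  0-00(✓)  0-01(✓)  00-0  000-(✓)  01-1  010-(✓)  10-1  101-
size-2^2 implicants → 0-0-
Unchecked terms (primes): -001, -010, -100, 0-0-, 00-0, 01-1, 10-1, 101-
Minterm coverage:
  m0 ⊆ 0-0-,00-0
  m2 ⊆ -010,00-0
  m4 ⊆ -100,0-0-
  m5 ⊆ 0-0-,01-1
  m11 ⊆ 10-1,101-
  m12 ⊆ -100 [E]
E = {-100}
Petrick residual → -010, 0-0-, 10-1
Cover = b'cd' + bc'd' + a'c' + ab'd  |cover|=4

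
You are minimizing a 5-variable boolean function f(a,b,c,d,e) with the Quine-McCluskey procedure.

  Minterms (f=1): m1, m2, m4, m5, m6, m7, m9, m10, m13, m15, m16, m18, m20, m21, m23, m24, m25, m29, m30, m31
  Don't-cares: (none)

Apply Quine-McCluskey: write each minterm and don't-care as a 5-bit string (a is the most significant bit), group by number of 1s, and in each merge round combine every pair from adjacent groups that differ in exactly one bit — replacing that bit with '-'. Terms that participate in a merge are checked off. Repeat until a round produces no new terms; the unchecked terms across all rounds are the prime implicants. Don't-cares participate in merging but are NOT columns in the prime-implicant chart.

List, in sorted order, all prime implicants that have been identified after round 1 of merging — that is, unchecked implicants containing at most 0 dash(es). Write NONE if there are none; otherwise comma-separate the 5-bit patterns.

NONE

[col 0] 00001*, 00010*, 00100*, 00101*, 00110*, 00111*, 01001*, 01010*, 01101*, 01111*, 10000*, 10010*, 10100*, 10101*, 10111*, 11000*, 11001*, 11101*, 11110*, 11111*
[col 1] -0010, -0100*, -0101*, -0111*, -1001*, -1101*, -1111*, 0-001*, 0-010, 0-101*, 0-111*, 00-01*, 00-10, 001-0*, 001-1*, 0010-*, 0011-*, 01-01*, 011-1*, 1-000, 1-101*, 1-111*, 10-00, 100-0, 101-1*, 1010-*, 11-01*, 1100-, 111-1*, 1111-
[col 2] --101*, --111*, -01-1*, -010-, -1-01, -11-1*, 0--01, 0-1-1*, 001--, 1-1-1*
[col 3] --1-1
Prime implicants: --1-1, -0010, -010-, -1-01, 0--01, 0-010, 00-10, 001--, 1-000, 10-00, 100-0, 1100-, 1111-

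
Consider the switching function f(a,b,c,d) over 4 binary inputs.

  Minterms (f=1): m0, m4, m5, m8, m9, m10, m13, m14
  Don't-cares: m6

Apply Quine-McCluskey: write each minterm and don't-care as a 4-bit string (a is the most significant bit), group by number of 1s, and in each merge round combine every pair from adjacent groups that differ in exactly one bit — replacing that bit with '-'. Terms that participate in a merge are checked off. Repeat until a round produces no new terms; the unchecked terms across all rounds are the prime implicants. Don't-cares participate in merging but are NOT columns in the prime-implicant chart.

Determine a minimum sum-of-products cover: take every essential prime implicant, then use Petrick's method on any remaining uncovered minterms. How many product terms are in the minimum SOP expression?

size-2^0 implicants → 0000(✓)  0100(✓)  0101(✓)  0110(✓)  1000(✓)  1001(✓)  1010(✓)  1101(✓)  1110(✓)
size-2^1 implicants → -000  -101  -110  0-00  01-0  010-  1-01  1-10  10-0  100-
Unchecked terms (primes): -000, -101, -110, 0-00, 01-0, 010-, 1-01, 1-10, 10-0, 100-
Minterm coverage:
  m0 ⊆ -000,0-00
  m4 ⊆ 0-00,01-0,010-
  m5 ⊆ -101,010-
  m8 ⊆ -000,10-0,100-
  m9 ⊆ 1-01,100-
  m10 ⊆ 1-10,10-0
  m13 ⊆ -101,1-01
  m14 ⊆ -110,1-10
(no essential prime implicants)
Petrick residual → -000, 010-, 1-01, 1-10
Cover = b'c'd' + a'bc' + ac'd + acd'  |cover|=4

4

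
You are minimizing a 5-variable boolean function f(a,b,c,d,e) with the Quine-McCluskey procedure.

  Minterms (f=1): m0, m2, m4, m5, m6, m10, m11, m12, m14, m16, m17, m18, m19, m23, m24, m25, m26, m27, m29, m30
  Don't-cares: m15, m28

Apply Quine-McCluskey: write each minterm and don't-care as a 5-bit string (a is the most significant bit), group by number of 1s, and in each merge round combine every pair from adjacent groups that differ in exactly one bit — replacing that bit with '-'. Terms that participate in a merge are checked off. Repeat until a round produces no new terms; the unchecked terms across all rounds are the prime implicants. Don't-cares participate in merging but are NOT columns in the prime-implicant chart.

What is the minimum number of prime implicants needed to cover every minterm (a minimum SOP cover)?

7

Round 0: 00000✓ 00010✓ 00100✓ 00101✓ 00110✓ 01010✓ 01011✓ 01100✓ 01110✓ 01111✓ 10000✓ 10001✓ 10010✓ 10011✓ 10111✓ 11000✓ 11001✓ 11010✓ 11011✓ 11100✓ 11101✓ 11110✓
Round 1: -0000✓ -0010✓ -1010✓ -1011✓ -1100✓ -1110✓ 0-010✓ 0-100✓ 0-110✓ 00-00✓ 00-10✓ 000-0✓ 001-0✓ 0010- 01-10✓ 01-11✓ 0101-✓ 011-0✓ 0111-✓ 1-000✓ 1-001✓ 1-010✓ 1-011✓ 10-11 100-0✓ 100-1✓ 1000-✓ 1001-✓ 11-00✓ 11-01✓ 11-10✓ 110-0✓ 110-1✓ 1100-✓ 1101-✓ 111-0✓ 1110-✓
Round 2: --010 -00-0 -1-10 -101- -11-0 0--10 0-1-0 00--0 01-1- 1-0-0✓ 1-0-1✓ 1-00-✓ 1-01-✓ 100--✓ 11--0 11-0- 110--✓
Round 3: 1-0--
PIs = {--010, -00-0, -1-10, -101-, -11-0, 0--10, 0-1-0, 00--0, 0010-, 01-1-, 1-0--, 10-11, 11--0, 11-0-}
Coverage chart:
  m0: -00-0,00--0
  m2: --010,-00-0,0--10,00--0
  m4: 0-1-0,00--0,0010-
  m5: 0010- ←essential
  m6: 0--10,0-1-0,00--0
  m10: --010,-1-10,-101-,0--10,01-1-
  m11: -101-,01-1-
  m12: -11-0,0-1-0
  m14: -1-10,-11-0,0--10,0-1-0,01-1-
  m16: -00-0,1-0--
  m17: 1-0-- ←essential
  m18: --010,-00-0,1-0--
  m19: 1-0--,10-11
  m23: 10-11 ←essential
  m24: 1-0--,11--0,11-0-
  m25: 1-0--,11-0-
  m26: --010,-1-10,-101-,1-0--,11--0
  m27: -101-,1-0--
  m29: 11-0- ←essential
  m30: -1-10,-11-0,11--0
Essential: 0010-, 1-0--, 10-11, 11-0-
Petrick residual → -101-, -11-0, 00--0
Min cover (7 terms): bc'd + bce' + a'b'e' + a'b'cd' + ac' + ab'de + abd'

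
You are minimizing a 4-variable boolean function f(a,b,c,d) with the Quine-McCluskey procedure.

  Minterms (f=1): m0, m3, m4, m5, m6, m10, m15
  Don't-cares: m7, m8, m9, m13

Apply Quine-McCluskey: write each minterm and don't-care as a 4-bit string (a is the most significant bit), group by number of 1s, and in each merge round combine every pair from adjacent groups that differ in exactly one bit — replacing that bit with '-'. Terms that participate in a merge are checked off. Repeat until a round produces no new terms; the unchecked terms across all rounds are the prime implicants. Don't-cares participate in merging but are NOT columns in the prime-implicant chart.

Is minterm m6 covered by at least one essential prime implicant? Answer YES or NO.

YES

Round 0: 0000✓ 0011✓ 0100✓ 0101✓ 0110✓ 0111✓ 1000✓ 1001✓ 1010✓ 1101✓ 1111✓
Round 1: -000 -101✓ -111✓ 0-00 0-11 01-0✓ 01-1✓ 010-✓ 011-✓ 1-01 10-0 100- 11-1✓
Round 2: -1-1 01--
PIs = {-000, -1-1, 0-00, 0-11, 01--, 1-01, 10-0, 100-}
Coverage chart:
  m0: -000,0-00
  m3: 0-11 ←essential
  m4: 0-00,01--
  m5: -1-1,01--
  m6: 01-- ←essential
  m10: 10-0 ←essential
  m15: -1-1 ←essential
Essential: -1-1, 0-11, 01--, 10-0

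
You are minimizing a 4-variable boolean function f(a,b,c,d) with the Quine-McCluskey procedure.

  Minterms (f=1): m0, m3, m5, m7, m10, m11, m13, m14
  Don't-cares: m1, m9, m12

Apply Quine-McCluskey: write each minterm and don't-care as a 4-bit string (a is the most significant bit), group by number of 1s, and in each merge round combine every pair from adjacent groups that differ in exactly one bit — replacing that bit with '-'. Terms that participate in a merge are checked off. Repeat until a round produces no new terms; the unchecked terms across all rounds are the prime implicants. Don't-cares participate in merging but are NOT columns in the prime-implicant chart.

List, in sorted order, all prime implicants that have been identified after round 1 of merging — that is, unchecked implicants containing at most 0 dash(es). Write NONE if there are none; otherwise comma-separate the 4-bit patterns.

NONE

[col 0] 0000*, 0001*, 0011*, 0101*, 0111*, 1001*, 1010*, 1011*, 1100*, 1101*, 1110*
[col 1] -001*, -011*, -101*, 0-01*, 0-11*, 00-1*, 000-, 01-1*, 1-01*, 1-10, 10-1*, 101-, 11-0, 110-
[col 2] --01, -0-1, 0--1
Prime implicants: --01, -0-1, 0--1, 000-, 1-10, 101-, 11-0, 110-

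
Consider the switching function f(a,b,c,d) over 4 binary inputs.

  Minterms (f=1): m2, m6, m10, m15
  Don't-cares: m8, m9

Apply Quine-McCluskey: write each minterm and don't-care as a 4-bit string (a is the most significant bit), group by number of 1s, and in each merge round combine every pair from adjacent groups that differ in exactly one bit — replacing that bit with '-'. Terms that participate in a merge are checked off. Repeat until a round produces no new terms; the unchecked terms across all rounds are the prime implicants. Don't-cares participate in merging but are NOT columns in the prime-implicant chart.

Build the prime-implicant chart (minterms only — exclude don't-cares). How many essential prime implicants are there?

2

size-2^0 implicants → 0010(✓)  0110(✓)  1000(✓)  1001(✓)  1010(✓)  1111
size-2^1 implicants → -010  0-10  10-0  100-
Unchecked terms (primes): -010, 0-10, 10-0, 100-, 1111
Minterm coverage:
  m2 ⊆ -010,0-10
  m6 ⊆ 0-10 [E]
  m10 ⊆ -010,10-0
  m15 ⊆ 1111 [E]
E = {0-10, 1111}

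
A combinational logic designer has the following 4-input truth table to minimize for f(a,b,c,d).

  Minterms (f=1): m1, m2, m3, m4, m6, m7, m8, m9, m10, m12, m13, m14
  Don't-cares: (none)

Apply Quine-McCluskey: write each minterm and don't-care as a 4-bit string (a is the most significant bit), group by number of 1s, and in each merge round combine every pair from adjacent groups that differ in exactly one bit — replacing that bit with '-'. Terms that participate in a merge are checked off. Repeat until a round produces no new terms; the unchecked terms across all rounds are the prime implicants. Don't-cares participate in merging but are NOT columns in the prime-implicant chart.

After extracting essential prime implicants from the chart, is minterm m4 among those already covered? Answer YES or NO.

size-2^0 implicants → 0001(✓)  0010(✓)  0011(✓)  0100(✓)  0110(✓)  0111(✓)  1000(✓)  1001(✓)  1010(✓)  1100(✓)  1101(✓)  1110(✓)
size-2^1 implicants → -001  -010(✓)  -100(✓)  -110(✓)  0-10(✓)  0-11(✓)  00-1  001-(✓)  01-0(✓)  011-(✓)  1-00(✓)  1-01(✓)  1-10(✓)  10-0(✓)  100-(✓)  11-0(✓)  110-(✓)
size-2^2 implicants → --10  -1-0  0-1-  1--0  1-0-
Unchecked terms (primes): --10, -001, -1-0, 0-1-, 00-1, 1--0, 1-0-
Minterm coverage:
  m1 ⊆ -001,00-1
  m2 ⊆ --10,0-1-
  m3 ⊆ 0-1-,00-1
  m4 ⊆ -1-0 [E]
  m6 ⊆ --10,-1-0,0-1-
  m7 ⊆ 0-1- [E]
  m8 ⊆ 1--0,1-0-
  m9 ⊆ -001,1-0-
  m10 ⊆ --10,1--0
  m12 ⊆ -1-0,1--0,1-0-
  m13 ⊆ 1-0- [E]
  m14 ⊆ --10,-1-0,1--0
E = {-1-0, 0-1-, 1-0-}

YES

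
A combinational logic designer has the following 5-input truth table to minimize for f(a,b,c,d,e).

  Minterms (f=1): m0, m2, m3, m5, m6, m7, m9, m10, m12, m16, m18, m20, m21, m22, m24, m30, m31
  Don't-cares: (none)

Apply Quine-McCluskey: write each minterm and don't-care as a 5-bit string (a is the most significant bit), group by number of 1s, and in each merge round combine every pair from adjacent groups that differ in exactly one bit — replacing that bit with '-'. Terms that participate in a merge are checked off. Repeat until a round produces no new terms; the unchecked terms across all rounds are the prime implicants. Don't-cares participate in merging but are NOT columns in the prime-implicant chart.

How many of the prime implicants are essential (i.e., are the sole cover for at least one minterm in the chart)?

[col 0] 00000*, 00010*, 00011*, 00101*, 00110*, 00111*, 01001, 01010*, 01100, 10000*, 10010*, 10100*, 10101*, 10110*, 11000*, 11110*, 11111*
[col 1] -0000*, -0010*, -0101, -0110*, 0-010, 00-10*, 00-11*, 000-0*, 0001-*, 001-1, 0011-*, 1-000, 1-110, 10-00*, 10-10*, 100-0*, 101-0*, 1010-, 1111-
[col 2] -0-10, -00-0, 00-1-, 10--0
Prime implicants: -0-10, -00-0, -0101, 0-010, 00-1-, 001-1, 01001, 01100, 1-000, 1-110, 10--0, 1010-, 1111-
PI chart (minterm → PIs covering it):
  0 | -00-0  (sole → essential)
  2 | -0-10,-00-0,0-010,00-1-
  3 | 00-1-  (sole → essential)
  5 | -0101,001-1
  6 | -0-10,00-1-
  7 | 00-1-,001-1
  9 | 01001  (sole → essential)
  10 | 0-010  (sole → essential)
  12 | 01100  (sole → essential)
  16 | -00-0,1-000,10--0
  18 | -0-10,-00-0,10--0
  20 | 10--0,1010-
  21 | -0101,1010-
  22 | -0-10,1-110,10--0
  24 | 1-000  (sole → essential)
  30 | 1-110,1111-
  31 | 1111-  (sole → essential)
Essential prime implicants: -00-0, 0-010, 00-1-, 01001, 01100, 1-000, 1111-

7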